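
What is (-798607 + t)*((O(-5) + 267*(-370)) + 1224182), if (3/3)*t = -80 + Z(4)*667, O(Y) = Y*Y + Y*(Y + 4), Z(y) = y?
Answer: -895857295018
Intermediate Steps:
O(Y) = Y² + Y*(4 + Y)
t = 2588 (t = -80 + 4*667 = -80 + 2668 = 2588)
(-798607 + t)*((O(-5) + 267*(-370)) + 1224182) = (-798607 + 2588)*((2*(-5)*(2 - 5) + 267*(-370)) + 1224182) = -796019*((2*(-5)*(-3) - 98790) + 1224182) = -796019*((30 - 98790) + 1224182) = -796019*(-98760 + 1224182) = -796019*1125422 = -895857295018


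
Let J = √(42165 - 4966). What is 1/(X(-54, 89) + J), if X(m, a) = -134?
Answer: 134/19243 + √37199/19243 ≈ 0.016986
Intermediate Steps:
J = √37199 ≈ 192.87
1/(X(-54, 89) + J) = 1/(-134 + √37199)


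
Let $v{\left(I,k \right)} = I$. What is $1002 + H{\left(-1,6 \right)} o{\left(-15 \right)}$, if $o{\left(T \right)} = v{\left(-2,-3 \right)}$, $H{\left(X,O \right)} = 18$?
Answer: $966$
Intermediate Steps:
$o{\left(T \right)} = -2$
$1002 + H{\left(-1,6 \right)} o{\left(-15 \right)} = 1002 + 18 \left(-2\right) = 1002 - 36 = 966$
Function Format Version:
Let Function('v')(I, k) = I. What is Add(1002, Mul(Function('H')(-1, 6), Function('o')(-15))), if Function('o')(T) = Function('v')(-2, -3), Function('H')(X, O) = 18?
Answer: 966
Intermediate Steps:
Function('o')(T) = -2
Add(1002, Mul(Function('H')(-1, 6), Function('o')(-15))) = Add(1002, Mul(18, -2)) = Add(1002, -36) = 966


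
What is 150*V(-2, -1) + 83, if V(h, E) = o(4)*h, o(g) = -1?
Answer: 383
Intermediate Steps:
V(h, E) = -h
150*V(-2, -1) + 83 = 150*(-1*(-2)) + 83 = 150*2 + 83 = 300 + 83 = 383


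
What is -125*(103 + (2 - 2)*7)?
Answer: -12875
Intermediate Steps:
-125*(103 + (2 - 2)*7) = -125*(103 + 0*7) = -125*(103 + 0) = -125*103 = -12875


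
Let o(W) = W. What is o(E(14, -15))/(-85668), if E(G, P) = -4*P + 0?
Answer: -5/7139 ≈ -0.00070038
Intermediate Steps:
E(G, P) = -4*P
o(E(14, -15))/(-85668) = -4*(-15)/(-85668) = 60*(-1/85668) = -5/7139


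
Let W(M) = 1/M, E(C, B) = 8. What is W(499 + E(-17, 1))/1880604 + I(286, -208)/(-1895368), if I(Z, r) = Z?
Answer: -17043090365/112948086101994 ≈ -0.00015089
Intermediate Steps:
W(499 + E(-17, 1))/1880604 + I(286, -208)/(-1895368) = 1/((499 + 8)*1880604) + 286/(-1895368) = (1/1880604)/507 + 286*(-1/1895368) = (1/507)*(1/1880604) - 143/947684 = 1/953466228 - 143/947684 = -17043090365/112948086101994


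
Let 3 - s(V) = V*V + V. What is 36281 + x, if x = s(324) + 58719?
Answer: -10297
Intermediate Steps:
s(V) = 3 - V - V² (s(V) = 3 - (V*V + V) = 3 - (V² + V) = 3 - (V + V²) = 3 + (-V - V²) = 3 - V - V²)
x = -46578 (x = (3 - 1*324 - 1*324²) + 58719 = (3 - 324 - 1*104976) + 58719 = (3 - 324 - 104976) + 58719 = -105297 + 58719 = -46578)
36281 + x = 36281 - 46578 = -10297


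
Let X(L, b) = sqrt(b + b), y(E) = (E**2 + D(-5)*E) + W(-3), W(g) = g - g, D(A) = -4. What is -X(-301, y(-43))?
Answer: -sqrt(4042) ≈ -63.577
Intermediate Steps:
W(g) = 0
y(E) = E**2 - 4*E (y(E) = (E**2 - 4*E) + 0 = E**2 - 4*E)
X(L, b) = sqrt(2)*sqrt(b) (X(L, b) = sqrt(2*b) = sqrt(2)*sqrt(b))
-X(-301, y(-43)) = -sqrt(2)*sqrt(-43*(-4 - 43)) = -sqrt(2)*sqrt(-43*(-47)) = -sqrt(2)*sqrt(2021) = -sqrt(4042)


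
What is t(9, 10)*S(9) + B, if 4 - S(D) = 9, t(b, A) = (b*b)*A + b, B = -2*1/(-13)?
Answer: -53233/13 ≈ -4094.8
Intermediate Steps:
B = 2/13 (B = -2*(-1/13) = 2/13 ≈ 0.15385)
t(b, A) = b + A*b**2 (t(b, A) = b**2*A + b = A*b**2 + b = b + A*b**2)
S(D) = -5 (S(D) = 4 - 1*9 = 4 - 9 = -5)
t(9, 10)*S(9) + B = (9*(1 + 10*9))*(-5) + 2/13 = (9*(1 + 90))*(-5) + 2/13 = (9*91)*(-5) + 2/13 = 819*(-5) + 2/13 = -4095 + 2/13 = -53233/13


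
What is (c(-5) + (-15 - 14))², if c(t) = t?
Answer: 1156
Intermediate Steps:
(c(-5) + (-15 - 14))² = (-5 + (-15 - 14))² = (-5 - 29)² = (-34)² = 1156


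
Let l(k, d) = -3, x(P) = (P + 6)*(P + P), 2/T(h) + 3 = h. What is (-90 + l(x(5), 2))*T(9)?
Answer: -31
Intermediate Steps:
T(h) = 2/(-3 + h)
x(P) = 2*P*(6 + P) (x(P) = (6 + P)*(2*P) = 2*P*(6 + P))
(-90 + l(x(5), 2))*T(9) = (-90 - 3)*(2/(-3 + 9)) = -186/6 = -93*⅓ = -31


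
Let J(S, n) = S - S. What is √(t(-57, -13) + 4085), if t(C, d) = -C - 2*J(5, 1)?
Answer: √4142 ≈ 64.358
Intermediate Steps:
J(S, n) = 0
t(C, d) = -C (t(C, d) = -C - 2*0 = -C + 0 = -C)
√(t(-57, -13) + 4085) = √(-1*(-57) + 4085) = √(57 + 4085) = √4142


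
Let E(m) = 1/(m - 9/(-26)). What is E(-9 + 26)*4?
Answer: 104/451 ≈ 0.23060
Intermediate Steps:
E(m) = 1/(9/26 + m) (E(m) = 1/(m - 9*(-1/26)) = 1/(m + 9/26) = 1/(9/26 + m))
E(-9 + 26)*4 = (26/(9 + 26*(-9 + 26)))*4 = (26/(9 + 26*17))*4 = (26/(9 + 442))*4 = (26/451)*4 = 104/451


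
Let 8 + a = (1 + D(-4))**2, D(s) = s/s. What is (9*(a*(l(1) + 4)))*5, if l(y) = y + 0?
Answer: -900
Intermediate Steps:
D(s) = 1
l(y) = y
a = -4 (a = -8 + (1 + 1)**2 = -8 + 2**2 = -8 + 4 = -4)
(9*(a*(l(1) + 4)))*5 = (9*(-4*(1 + 4)))*5 = (9*(-4*5))*5 = (9*(-20))*5 = -180*5 = -900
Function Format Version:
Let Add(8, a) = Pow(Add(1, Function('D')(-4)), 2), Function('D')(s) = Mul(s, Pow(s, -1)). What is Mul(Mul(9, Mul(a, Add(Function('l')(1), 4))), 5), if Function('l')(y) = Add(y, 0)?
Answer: -900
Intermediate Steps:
Function('D')(s) = 1
Function('l')(y) = y
a = -4 (a = Add(-8, Pow(Add(1, 1), 2)) = Add(-8, Pow(2, 2)) = Add(-8, 4) = -4)
Mul(Mul(9, Mul(a, Add(Function('l')(1), 4))), 5) = Mul(Mul(9, Mul(-4, Add(1, 4))), 5) = Mul(Mul(9, Mul(-4, 5)), 5) = Mul(Mul(9, -20), 5) = Mul(-180, 5) = -900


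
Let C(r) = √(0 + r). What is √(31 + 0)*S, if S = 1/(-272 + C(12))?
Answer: -68*√31/18493 - √93/36986 ≈ -0.020734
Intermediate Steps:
C(r) = √r
S = 1/(-272 + 2*√3) (S = 1/(-272 + √12) = 1/(-272 + 2*√3) ≈ -0.0037239)
√(31 + 0)*S = √(31 + 0)*(-68/18493 - √3/36986) = √31*(-68/18493 - √3/36986)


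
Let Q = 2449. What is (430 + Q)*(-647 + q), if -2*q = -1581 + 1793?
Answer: -2167887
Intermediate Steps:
q = -106 (q = -(-1581 + 1793)/2 = -½*212 = -106)
(430 + Q)*(-647 + q) = (430 + 2449)*(-647 - 106) = 2879*(-753) = -2167887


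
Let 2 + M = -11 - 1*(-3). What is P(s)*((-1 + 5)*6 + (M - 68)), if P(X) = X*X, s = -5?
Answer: -1350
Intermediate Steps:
M = -10 (M = -2 + (-11 - 1*(-3)) = -2 + (-11 + 3) = -2 - 8 = -10)
P(X) = X²
P(s)*((-1 + 5)*6 + (M - 68)) = (-5)²*((-1 + 5)*6 + (-10 - 68)) = 25*(4*6 - 78) = 25*(24 - 78) = 25*(-54) = -1350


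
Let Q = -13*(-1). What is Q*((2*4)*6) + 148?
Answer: 772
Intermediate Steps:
Q = 13
Q*((2*4)*6) + 148 = 13*((2*4)*6) + 148 = 13*(8*6) + 148 = 13*48 + 148 = 624 + 148 = 772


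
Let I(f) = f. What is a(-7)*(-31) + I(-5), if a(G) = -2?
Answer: 57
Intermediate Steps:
a(-7)*(-31) + I(-5) = -2*(-31) - 5 = 62 - 5 = 57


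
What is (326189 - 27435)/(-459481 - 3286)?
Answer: -298754/462767 ≈ -0.64558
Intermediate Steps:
(326189 - 27435)/(-459481 - 3286) = 298754/(-462767) = 298754*(-1/462767) = -298754/462767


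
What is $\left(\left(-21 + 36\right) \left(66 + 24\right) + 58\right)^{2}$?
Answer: $1982464$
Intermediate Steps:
$\left(\left(-21 + 36\right) \left(66 + 24\right) + 58\right)^{2} = \left(15 \cdot 90 + 58\right)^{2} = \left(1350 + 58\right)^{2} = 1408^{2} = 1982464$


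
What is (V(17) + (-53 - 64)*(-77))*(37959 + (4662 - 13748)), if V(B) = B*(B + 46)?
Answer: 291039840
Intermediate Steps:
V(B) = B*(46 + B)
(V(17) + (-53 - 64)*(-77))*(37959 + (4662 - 13748)) = (17*(46 + 17) + (-53 - 64)*(-77))*(37959 + (4662 - 13748)) = (17*63 - 117*(-77))*(37959 - 9086) = (1071 + 9009)*28873 = 10080*28873 = 291039840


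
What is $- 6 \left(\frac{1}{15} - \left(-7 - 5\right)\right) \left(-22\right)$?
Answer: $\frac{7964}{5} \approx 1592.8$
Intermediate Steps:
$- 6 \left(\frac{1}{15} - \left(-7 - 5\right)\right) \left(-22\right) = - 6 \left(\frac{1}{15} - -12\right) \left(-22\right) = - 6 \left(\frac{1}{15} + 12\right) \left(-22\right) = \left(-6\right) \frac{181}{15} \left(-22\right) = \left(- \frac{362}{5}\right) \left(-22\right) = \frac{7964}{5}$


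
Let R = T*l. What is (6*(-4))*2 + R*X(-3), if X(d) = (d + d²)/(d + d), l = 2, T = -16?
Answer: -16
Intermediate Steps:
R = -32 (R = -16*2 = -32)
X(d) = (d + d²)/(2*d) (X(d) = (d + d²)/((2*d)) = (d + d²)*(1/(2*d)) = (d + d²)/(2*d))
(6*(-4))*2 + R*X(-3) = (6*(-4))*2 - 32*(½ + (½)*(-3)) = -24*2 - 32*(½ - 3/2) = -48 - 32*(-1) = -48 + 32 = -16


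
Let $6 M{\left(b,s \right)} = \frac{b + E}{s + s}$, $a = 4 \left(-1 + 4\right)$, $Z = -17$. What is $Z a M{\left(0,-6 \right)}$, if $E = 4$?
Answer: $\frac{34}{3} \approx 11.333$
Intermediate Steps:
$a = 12$ ($a = 4 \cdot 3 = 12$)
$M{\left(b,s \right)} = \frac{4 + b}{12 s}$ ($M{\left(b,s \right)} = \frac{\left(b + 4\right) \frac{1}{s + s}}{6} = \frac{\left(4 + b\right) \frac{1}{2 s}}{6} = \frac{\frac{1}{2} \frac{1}{s} \left(4 + b\right)}{6} = \frac{4 + b}{12 s}$)
$Z a M{\left(0,-6 \right)} = \left(-17\right) 12 \frac{4 + 0}{12 \left(-6\right)} = - 204 \cdot \frac{1}{12} \left(- \frac{1}{6}\right) 4 = \left(-204\right) \left(- \frac{1}{18}\right) = \frac{34}{3}$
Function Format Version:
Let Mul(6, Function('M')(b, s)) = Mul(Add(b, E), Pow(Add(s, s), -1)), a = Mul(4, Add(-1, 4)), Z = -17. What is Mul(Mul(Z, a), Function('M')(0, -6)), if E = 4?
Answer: Rational(34, 3) ≈ 11.333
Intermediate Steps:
a = 12 (a = Mul(4, 3) = 12)
Function('M')(b, s) = Mul(Rational(1, 12), Pow(s, -1), Add(4, b)) (Function('M')(b, s) = Mul(Rational(1, 6), Mul(Add(b, 4), Pow(Add(s, s), -1))) = Mul(Rational(1, 6), Mul(Add(4, b), Pow(Mul(2, s), -1))) = Mul(Rational(1, 6), Mul(Add(4, b), Mul(Rational(1, 2), Pow(s, -1)))) = Mul(Rational(1, 6), Mul(Rational(1, 2), Pow(s, -1), Add(4, b))) = Mul(Rational(1, 12), Pow(s, -1), Add(4, b)))
Mul(Mul(Z, a), Function('M')(0, -6)) = Mul(Mul(-17, 12), Mul(Rational(1, 12), Pow(-6, -1), Add(4, 0))) = Mul(-204, Mul(Rational(1, 12), Rational(-1, 6), 4)) = Mul(-204, Rational(-1, 18)) = Rational(34, 3)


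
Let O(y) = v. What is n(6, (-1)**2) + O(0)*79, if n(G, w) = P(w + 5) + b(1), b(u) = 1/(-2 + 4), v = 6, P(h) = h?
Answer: 961/2 ≈ 480.50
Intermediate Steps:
O(y) = 6
b(u) = 1/2
n(G, w) = 11/2 + w (n(G, w) = (w + 5) + 1/2 = (5 + w) + 1/2 = 11/2 + w)
n(6, (-1)**2) + O(0)*79 = (11/2 + (-1)**2) + 6*79 = (11/2 + 1) + 474 = 13/2 + 474 = 961/2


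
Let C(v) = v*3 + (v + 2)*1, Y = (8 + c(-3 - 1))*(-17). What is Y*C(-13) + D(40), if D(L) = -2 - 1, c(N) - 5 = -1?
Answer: 10197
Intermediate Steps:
c(N) = 4 (c(N) = 5 - 1 = 4)
D(L) = -3
Y = -204 (Y = (8 + 4)*(-17) = 12*(-17) = -204)
C(v) = 2 + 4*v (C(v) = 3*v + (2 + v)*1 = 3*v + (2 + v) = 2 + 4*v)
Y*C(-13) + D(40) = -204*(2 + 4*(-13)) - 3 = -204*(2 - 52) - 3 = -204*(-50) - 3 = 10200 - 3 = 10197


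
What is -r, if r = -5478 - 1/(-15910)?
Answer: 87154979/15910 ≈ 5478.0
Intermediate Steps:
r = -87154979/15910 (r = -5478 - 1*(-1/15910) = -5478 + 1/15910 = -87154979/15910 ≈ -5478.0)
-r = -1*(-87154979/15910) = 87154979/15910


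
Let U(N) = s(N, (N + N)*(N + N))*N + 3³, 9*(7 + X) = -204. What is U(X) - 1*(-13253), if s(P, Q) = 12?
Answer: 12924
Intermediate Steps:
X = -89/3 (X = -7 + (⅑)*(-204) = -7 - 68/3 = -89/3 ≈ -29.667)
U(N) = 27 + 12*N (U(N) = 12*N + 3³ = 12*N + 27 = 27 + 12*N)
U(X) - 1*(-13253) = (27 + 12*(-89/3)) - 1*(-13253) = (27 - 356) + 13253 = -329 + 13253 = 12924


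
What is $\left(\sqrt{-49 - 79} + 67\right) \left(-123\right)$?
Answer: $-8241 - 984 i \sqrt{2} \approx -8241.0 - 1391.6 i$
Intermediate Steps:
$\left(\sqrt{-49 - 79} + 67\right) \left(-123\right) = \left(\sqrt{-128} + 67\right) \left(-123\right) = \left(8 i \sqrt{2} + 67\right) \left(-123\right) = \left(67 + 8 i \sqrt{2}\right) \left(-123\right) = -8241 - 984 i \sqrt{2}$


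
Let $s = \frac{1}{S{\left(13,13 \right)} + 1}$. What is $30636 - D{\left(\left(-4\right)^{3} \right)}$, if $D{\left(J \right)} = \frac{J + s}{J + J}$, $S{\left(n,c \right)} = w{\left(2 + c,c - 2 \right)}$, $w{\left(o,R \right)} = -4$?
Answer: $\frac{11764031}{384} \approx 30636.0$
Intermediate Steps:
$S{\left(n,c \right)} = -4$
$s = - \frac{1}{3}$ ($s = \frac{1}{-4 + 1} = \frac{1}{-3} = - \frac{1}{3} \approx -0.33333$)
$D{\left(J \right)} = \frac{- \frac{1}{3} + J}{2 J}$ ($D{\left(J \right)} = \frac{J - \frac{1}{3}}{J + J} = \frac{- \frac{1}{3} + J}{2 J}$)
$30636 - D{\left(\left(-4\right)^{3} \right)} = 30636 - \frac{-1 + 3 \left(-4\right)^{3}}{6 \left(-4\right)^{3}} = 30636 - \frac{-1 + 3 \left(-64\right)}{6 \left(-64\right)} = 30636 - \frac{1}{6} \left(- \frac{1}{64}\right) \left(-1 - 192\right) = 30636 - \frac{1}{6} \left(- \frac{1}{64}\right) \left(-193\right) = 30636 - \frac{193}{384} = \frac{11764031}{384}$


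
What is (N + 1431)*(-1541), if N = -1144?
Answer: -442267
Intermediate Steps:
(N + 1431)*(-1541) = (-1144 + 1431)*(-1541) = 287*(-1541) = -442267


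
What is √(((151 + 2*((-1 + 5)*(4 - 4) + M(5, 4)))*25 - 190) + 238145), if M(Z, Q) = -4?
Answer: √241530 ≈ 491.46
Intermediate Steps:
√(((151 + 2*((-1 + 5)*(4 - 4) + M(5, 4)))*25 - 190) + 238145) = √(((151 + 2*((-1 + 5)*(4 - 4) - 4))*25 - 190) + 238145) = √(((151 + 2*(4*0 - 4))*25 - 190) + 238145) = √(((151 + 2*(0 - 4))*25 - 190) + 238145) = √(((151 + 2*(-4))*25 - 190) + 238145) = √(((151 - 8)*25 - 190) + 238145) = √((143*25 - 190) + 238145) = √((3575 - 190) + 238145) = √(3385 + 238145) = √241530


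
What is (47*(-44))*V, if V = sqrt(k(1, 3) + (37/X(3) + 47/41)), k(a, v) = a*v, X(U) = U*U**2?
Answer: -2068*sqrt(751161)/369 ≈ -4857.3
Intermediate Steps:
X(U) = U**3
V = sqrt(751161)/369 (V = sqrt(1*3 + (37/(3**3) + 47/41)) = sqrt(3 + (37/27 + 47*(1/41))) = sqrt(3 + (37*(1/27) + 47/41)) = sqrt(3 + (37/27 + 47/41)) = sqrt(3 + 2786/1107) = sqrt(6107/1107) = sqrt(751161)/369 ≈ 2.3488)
(47*(-44))*V = (47*(-44))*(sqrt(751161)/369) = -2068*sqrt(751161)/369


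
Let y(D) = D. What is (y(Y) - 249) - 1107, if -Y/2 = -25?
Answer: -1306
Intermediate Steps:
Y = 50 (Y = -2*(-25) = 50)
(y(Y) - 249) - 1107 = (50 - 249) - 1107 = -199 - 1107 = -1306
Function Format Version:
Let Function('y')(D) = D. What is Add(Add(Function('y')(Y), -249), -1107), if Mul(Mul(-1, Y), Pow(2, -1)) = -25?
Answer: -1306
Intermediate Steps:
Y = 50 (Y = Mul(-2, -25) = 50)
Add(Add(Function('y')(Y), -249), -1107) = Add(Add(50, -249), -1107) = Add(-199, -1107) = -1306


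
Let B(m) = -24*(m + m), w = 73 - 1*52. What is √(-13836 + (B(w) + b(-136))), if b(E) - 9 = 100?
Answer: I*√14735 ≈ 121.39*I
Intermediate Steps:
b(E) = 109 (b(E) = 9 + 100 = 109)
w = 21 (w = 73 - 52 = 21)
B(m) = -48*m
√(-13836 + (B(w) + b(-136))) = √(-13836 + (-48*21 + 109)) = √(-13836 + (-1008 + 109)) = √(-13836 - 899) = √(-14735) = I*√14735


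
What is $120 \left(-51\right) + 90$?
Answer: $-6030$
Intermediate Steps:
$120 \left(-51\right) + 90 = -6120 + 90 = -6030$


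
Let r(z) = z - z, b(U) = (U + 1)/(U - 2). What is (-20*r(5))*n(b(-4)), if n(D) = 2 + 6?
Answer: 0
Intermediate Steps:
b(U) = (1 + U)/(-2 + U)
r(z) = 0
n(D) = 8
(-20*r(5))*n(b(-4)) = -20*0*8 = 0*8 = 0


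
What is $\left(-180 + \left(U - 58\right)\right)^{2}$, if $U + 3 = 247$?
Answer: $36$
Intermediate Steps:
$U = 244$ ($U = -3 + 247 = 244$)
$\left(-180 + \left(U - 58\right)\right)^{2} = \left(-180 + \left(244 - 58\right)\right)^{2} = \left(-180 + 186\right)^{2} = 6^{2} = 36$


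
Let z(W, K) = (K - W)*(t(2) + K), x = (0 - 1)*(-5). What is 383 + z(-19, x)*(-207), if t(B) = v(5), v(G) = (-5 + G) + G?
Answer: -49297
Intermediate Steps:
v(G) = -5 + 2*G
t(B) = 5 (t(B) = -5 + 2*5 = -5 + 10 = 5)
x = 5 (x = -1*(-5) = 5)
z(W, K) = (5 + K)*(K - W) (z(W, K) = (K - W)*(5 + K) = (5 + K)*(K - W))
383 + z(-19, x)*(-207) = 383 + (5**2 - 5*(-19) + 5*5 - 1*5*(-19))*(-207) = 383 + (25 + 95 + 25 + 95)*(-207) = 383 + 240*(-207) = 383 - 49680 = -49297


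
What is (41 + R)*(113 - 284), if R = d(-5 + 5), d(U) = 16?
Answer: -9747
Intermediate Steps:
R = 16
(41 + R)*(113 - 284) = (41 + 16)*(113 - 284) = 57*(-171) = -9747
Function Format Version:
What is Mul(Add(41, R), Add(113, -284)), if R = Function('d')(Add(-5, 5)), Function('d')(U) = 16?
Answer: -9747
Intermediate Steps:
R = 16
Mul(Add(41, R), Add(113, -284)) = Mul(Add(41, 16), Add(113, -284)) = Mul(57, -171) = -9747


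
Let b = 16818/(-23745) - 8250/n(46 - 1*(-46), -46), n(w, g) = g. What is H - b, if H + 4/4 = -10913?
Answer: -2019359567/182045 ≈ -11093.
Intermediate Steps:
b = 32520437/182045 (b = 16818/(-23745) - 8250/(-46) = 16818*(-1/23745) - 8250*(-1/46) = -5606/7915 + 4125/23 = 32520437/182045 ≈ 178.64)
H = -10914 (H = -1 - 10913 = -10914)
H - b = -10914 - 1*32520437/182045 = -10914 - 32520437/182045 = -2019359567/182045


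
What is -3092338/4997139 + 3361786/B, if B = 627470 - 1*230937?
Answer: 15573097866100/1981530519087 ≈ 7.8591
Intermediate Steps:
B = 396533 (B = 627470 - 230937 = 396533)
-3092338/4997139 + 3361786/B = -3092338/4997139 + 3361786/396533 = 15573097866100/1981530519087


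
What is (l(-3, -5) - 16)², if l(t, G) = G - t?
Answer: 324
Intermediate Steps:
(l(-3, -5) - 16)² = ((-5 - 1*(-3)) - 16)² = ((-5 + 3) - 16)² = (-2 - 16)² = (-18)² = 324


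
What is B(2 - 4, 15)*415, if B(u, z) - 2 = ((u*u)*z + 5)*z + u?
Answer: 404625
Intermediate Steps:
B(u, z) = 2 + u + z*(5 + z*u**2) (B(u, z) = 2 + (((u*u)*z + 5)*z + u) = 2 + ((u**2*z + 5)*z + u) = 2 + ((z*u**2 + 5)*z + u) = 2 + ((5 + z*u**2)*z + u) = 2 + (z*(5 + z*u**2) + u) = 2 + (u + z*(5 + z*u**2)) = 2 + u + z*(5 + z*u**2))
B(2 - 4, 15)*415 = (2 + (2 - 4) + 5*15 + (2 - 4)**2*15**2)*415 = (2 - 2 + 75 + (-2)**2*225)*415 = (2 - 2 + 75 + 4*225)*415 = (2 - 2 + 75 + 900)*415 = 975*415 = 404625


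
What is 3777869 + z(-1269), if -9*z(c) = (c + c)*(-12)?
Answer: 3774485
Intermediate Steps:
z(c) = 8*c/3 (z(c) = -(c + c)*(-12)/9 = -2*c*(-12)/9 = -(-8)*c/3 = 8*c/3)
3777869 + z(-1269) = 3777869 + (8/3)*(-1269) = 3777869 - 3384 = 3774485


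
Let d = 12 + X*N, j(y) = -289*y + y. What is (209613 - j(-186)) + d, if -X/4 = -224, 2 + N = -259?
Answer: -77799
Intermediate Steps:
N = -261 (N = -2 - 259 = -261)
j(y) = -288*y
X = 896 (X = -4*(-224) = 896)
d = -233844 (d = 12 + 896*(-261) = 12 - 233856 = -233844)
(209613 - j(-186)) + d = (209613 - (-288)*(-186)) - 233844 = (209613 - 1*53568) - 233844 = (209613 - 53568) - 233844 = 156045 - 233844 = -77799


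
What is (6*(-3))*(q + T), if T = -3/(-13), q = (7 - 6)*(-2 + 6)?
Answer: -990/13 ≈ -76.154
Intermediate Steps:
q = 4 (q = 1*4 = 4)
T = 3/13 (T = -3*(-1/13) = 3/13 ≈ 0.23077)
(6*(-3))*(q + T) = (6*(-3))*(4 + 3/13) = -18*55/13 = -990/13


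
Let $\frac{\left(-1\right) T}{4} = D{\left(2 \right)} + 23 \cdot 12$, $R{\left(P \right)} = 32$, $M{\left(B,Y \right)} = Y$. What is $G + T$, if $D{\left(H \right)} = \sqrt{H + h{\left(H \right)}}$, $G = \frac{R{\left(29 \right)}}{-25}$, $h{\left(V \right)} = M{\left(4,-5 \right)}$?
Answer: $- \frac{27632}{25} - 4 i \sqrt{3} \approx -1105.3 - 6.9282 i$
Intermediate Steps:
$h{\left(V \right)} = -5$
$G = - \frac{32}{25}$ ($G = \frac{32}{-25} = 32 \left(- \frac{1}{25}\right) = - \frac{32}{25} \approx -1.28$)
$D{\left(H \right)} = \sqrt{-5 + H}$ ($D{\left(H \right)} = \sqrt{H - 5} = \sqrt{-5 + H}$)
$T = -1104 - 4 i \sqrt{3}$ ($T = - 4 \left(\sqrt{-5 + 2} + 23 \cdot 12\right) = - 4 \left(\sqrt{-3} + 276\right) = - 4 \left(i \sqrt{3} + 276\right) = - 4 \left(276 + i \sqrt{3}\right) = -1104 - 4 i \sqrt{3} \approx -1104.0 - 6.9282 i$)
$G + T = - \frac{32}{25} - \left(1104 + 4 i \sqrt{3}\right) = - \frac{27632}{25} - 4 i \sqrt{3}$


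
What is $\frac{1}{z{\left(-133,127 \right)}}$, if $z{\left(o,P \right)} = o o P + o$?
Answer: $\frac{1}{2246370} \approx 4.4516 \cdot 10^{-7}$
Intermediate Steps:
$z{\left(o,P \right)} = o + P o^{2}$ ($z{\left(o,P \right)} = o^{2} P + o = P o^{2} + o = o + P o^{2}$)
$\frac{1}{z{\left(-133,127 \right)}} = \frac{1}{\left(-133\right) \left(1 + 127 \left(-133\right)\right)} = \frac{1}{\left(-133\right) \left(1 - 16891\right)} = \frac{1}{\left(-133\right) \left(-16890\right)} = \frac{1}{2246370}$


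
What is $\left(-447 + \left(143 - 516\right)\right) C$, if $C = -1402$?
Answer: $1149640$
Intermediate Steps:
$\left(-447 + \left(143 - 516\right)\right) C = \left(-447 + \left(143 - 516\right)\right) \left(-1402\right) = \left(-447 - 373\right) \left(-1402\right) = \left(-820\right) \left(-1402\right) = 1149640$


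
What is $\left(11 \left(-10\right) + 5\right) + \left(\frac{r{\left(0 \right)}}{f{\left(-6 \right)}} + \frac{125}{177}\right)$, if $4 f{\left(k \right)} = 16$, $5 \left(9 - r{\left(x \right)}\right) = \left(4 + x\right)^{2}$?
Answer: $- \frac{364067}{3540} \approx -102.84$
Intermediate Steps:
$r{\left(x \right)} = 9 - \frac{\left(4 + x\right)^{2}}{5}$
$f{\left(k \right)} = 4$ ($f{\left(k \right)} = \frac{1}{4} \cdot 16 = 4$)
$\left(11 \left(-10\right) + 5\right) + \left(\frac{r{\left(0 \right)}}{f{\left(-6 \right)}} + \frac{125}{177}\right) = \left(11 \left(-10\right) + 5\right) + \left(\frac{9 - \frac{\left(4 + 0\right)^{2}}{5}}{4} + \frac{125}{177}\right) = \left(-110 + 5\right) + \left(\left(9 - \frac{4^{2}}{5}\right) \frac{1}{4} + 125 \cdot \frac{1}{177}\right) = -105 + \left(\left(9 - \frac{16}{5}\right) \frac{1}{4} + \frac{125}{177}\right) = -105 + \left(\frac{29}{5} \cdot \frac{1}{4} + \frac{125}{177}\right) = -105 + \left(\frac{29}{20} + \frac{125}{177}\right) = -105 + \frac{7633}{3540} = - \frac{364067}{3540}$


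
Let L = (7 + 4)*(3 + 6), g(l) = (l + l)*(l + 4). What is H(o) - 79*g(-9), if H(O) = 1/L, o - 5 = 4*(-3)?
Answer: -703889/99 ≈ -7110.0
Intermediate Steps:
o = -7 (o = 5 + 4*(-3) = 5 - 12 = -7)
g(l) = 2*l*(4 + l) (g(l) = (2*l)*(4 + l) = 2*l*(4 + l))
L = 99 (L = 11*9 = 99)
H(O) = 1/99
H(o) - 79*g(-9) = 1/99 - 158*(-9)*(4 - 9) = 1/99 - 158*(-9)*(-5) = 1/99 - 79*90 = 1/99 - 7110 = -703889/99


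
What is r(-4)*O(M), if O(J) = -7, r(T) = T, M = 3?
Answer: 28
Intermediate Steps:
r(-4)*O(M) = -4*(-7) = 28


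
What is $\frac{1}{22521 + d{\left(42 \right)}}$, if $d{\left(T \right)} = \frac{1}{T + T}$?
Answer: $\frac{84}{1891765} \approx 4.4403 \cdot 10^{-5}$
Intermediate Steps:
$d{\left(T \right)} = \frac{1}{2 T}$
$\frac{1}{22521 + d{\left(42 \right)}} = \frac{1}{22521 + \frac{1}{2 \cdot 42}} = \frac{1}{22521 + \frac{1}{2} \cdot \frac{1}{42}} = \frac{1}{22521 + \frac{1}{84}} = \frac{1}{\frac{1891765}{84}} = \frac{84}{1891765}$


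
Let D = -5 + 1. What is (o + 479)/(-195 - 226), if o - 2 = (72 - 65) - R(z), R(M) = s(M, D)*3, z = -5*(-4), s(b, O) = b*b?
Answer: 712/421 ≈ 1.6912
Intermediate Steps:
D = -4
s(b, O) = b²
z = 20
R(M) = 3*M² (R(M) = M²*3 = 3*M²)
o = -1191 (o = 2 + ((72 - 65) - 3*20²) = 2 + (7 - 3*400) = 2 + (7 - 1*1200) = 2 + (7 - 1200) = 2 - 1193 = -1191)
(o + 479)/(-195 - 226) = (-1191 + 479)/(-195 - 226) = -712/(-421) = -712*(-1/421) = 712/421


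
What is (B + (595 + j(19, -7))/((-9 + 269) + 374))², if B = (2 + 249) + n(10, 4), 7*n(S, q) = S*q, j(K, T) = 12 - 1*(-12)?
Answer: 1307891864161/19695844 ≈ 66405.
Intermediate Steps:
j(K, T) = 24 (j(K, T) = 12 + 12 = 24)
n(S, q) = S*q/7 (n(S, q) = (S*q)/7 = S*q/7)
B = 1797/7 (B = (2 + 249) + (⅐)*10*4 = 251 + 40/7 = 1797/7 ≈ 256.71)
(B + (595 + j(19, -7))/((-9 + 269) + 374))² = (1797/7 + (595 + 24)/((-9 + 269) + 374))² = (1797/7 + 619/(260 + 374))² = (1797/7 + 619/634)² = (1143631/4438)² = 1307891864161/19695844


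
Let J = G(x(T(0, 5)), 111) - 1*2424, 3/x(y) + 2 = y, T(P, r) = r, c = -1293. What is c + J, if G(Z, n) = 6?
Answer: -3711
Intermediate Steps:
x(y) = 3/(-2 + y)
J = -2418 (J = 6 - 1*2424 = 6 - 2424 = -2418)
c + J = -1293 - 2418 = -3711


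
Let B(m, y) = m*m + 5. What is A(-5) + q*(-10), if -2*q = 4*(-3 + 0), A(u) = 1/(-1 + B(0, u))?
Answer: -239/4 ≈ -59.750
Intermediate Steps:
B(m, y) = 5 + m² (B(m, y) = m² + 5 = 5 + m²)
A(u) = ¼ (A(u) = 1/(-1 + (5 + 0²)) = 1/(-1 + (5 + 0)) = 1/(-1 + 5) = 1/4 = ¼)
q = 6 (q = -2*(-3 + 0) = -2*(-3) = -½*(-12) = 6)
A(-5) + q*(-10) = ¼ + 6*(-10) = ¼ - 60 = -239/4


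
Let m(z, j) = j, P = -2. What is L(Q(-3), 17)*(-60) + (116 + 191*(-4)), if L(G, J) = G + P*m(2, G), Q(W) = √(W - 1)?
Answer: -648 + 120*I ≈ -648.0 + 120.0*I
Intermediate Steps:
Q(W) = √(-1 + W)
L(G, J) = -G (L(G, J) = G - 2*G = -G)
L(Q(-3), 17)*(-60) + (116 + 191*(-4)) = -√(-1 - 3)*(-60) + (116 + 191*(-4)) = -√(-4)*(-60) + (116 - 764) = -2*I*(-60) - 648 = 120*I - 648 = -648 + 120*I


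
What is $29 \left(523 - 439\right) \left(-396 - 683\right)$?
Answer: $-2628444$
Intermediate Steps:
$29 \left(523 - 439\right) \left(-396 - 683\right) = 29 \cdot 84 \left(-1079\right) = 29 \left(-90636\right) = -2628444$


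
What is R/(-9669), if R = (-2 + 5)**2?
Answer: -3/3223 ≈ -0.00093081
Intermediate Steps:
R = 9 (R = 3**2 = 9)
R/(-9669) = 9/(-9669) = -1/9669*9 = -3/3223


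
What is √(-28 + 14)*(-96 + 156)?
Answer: 60*I*√14 ≈ 224.5*I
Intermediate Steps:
√(-28 + 14)*(-96 + 156) = √(-14)*60 = (I*√14)*60 = 60*I*√14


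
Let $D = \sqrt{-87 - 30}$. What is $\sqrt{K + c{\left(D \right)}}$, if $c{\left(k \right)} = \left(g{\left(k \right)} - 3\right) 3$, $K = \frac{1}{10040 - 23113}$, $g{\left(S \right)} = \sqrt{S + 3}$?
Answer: $\frac{\sqrt{-1538143034 + 512709987 \sqrt{3} \sqrt{1 + i \sqrt{13}}}}{13073} \approx 1.6072 + 1.8927 i$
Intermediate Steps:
$g{\left(S \right)} = \sqrt{3 + S}$
$K = - \frac{1}{13073}$ ($K = \frac{1}{-13073} = - \frac{1}{13073} \approx -7.6493 \cdot 10^{-5}$)
$D = 3 i \sqrt{13}$ ($D = \sqrt{-117} = 3 i \sqrt{13} \approx 10.817 i$)
$c{\left(k \right)} = -9 + 3 \sqrt{3 + k}$ ($c{\left(k \right)} = \left(\sqrt{3 + k} - 3\right) 3 = \left(-3 + \sqrt{3 + k}\right) 3 = -9 + 3 \sqrt{3 + k}$)
$\sqrt{K + c{\left(D \right)}} = \sqrt{- \frac{1}{13073} - \left(9 - 3 \sqrt{3 + 3 i \sqrt{13}}\right)} = \sqrt{- \frac{117658}{13073} + 3 \sqrt{3 + 3 i \sqrt{13}}}$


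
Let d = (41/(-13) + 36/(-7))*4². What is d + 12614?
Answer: 1135794/91 ≈ 12481.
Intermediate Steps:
d = -12080/91 (d = (41*(-1/13) + 36*(-⅐))*16 = (-41/13 - 36/7)*16 = -755/91*16 = -12080/91 ≈ -132.75)
d + 12614 = -12080/91 + 12614 = 1135794/91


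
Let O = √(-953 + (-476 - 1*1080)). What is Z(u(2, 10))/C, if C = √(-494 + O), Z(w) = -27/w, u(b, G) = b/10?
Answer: -135/√(-494 + I*√2509) ≈ -0.30598 + 6.0507*I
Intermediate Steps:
u(b, G) = b/10 (u(b, G) = b*(⅒) = b/10)
O = I*√2509 (O = √(-953 + (-476 - 1080)) = √(-953 - 1556) = √(-2509) = I*√2509 ≈ 50.09*I)
C = √(-494 + I*√2509) ≈ 1.1254 + 22.255*I
Z(u(2, 10))/C = (-27/((⅒)*2))/(√(-494 + I*√2509)) = (-27/⅕)/√(-494 + I*√2509) = (-27*5)/√(-494 + I*√2509) = -135/√(-494 + I*√2509)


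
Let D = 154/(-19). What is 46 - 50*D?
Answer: 8574/19 ≈ 451.26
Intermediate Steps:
D = -154/19 (D = 154*(-1/19) = -154/19 ≈ -8.1053)
46 - 50*D = 46 - 50*(-154/19) = 46 + 7700/19 = 8574/19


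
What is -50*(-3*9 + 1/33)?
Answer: 44500/33 ≈ 1348.5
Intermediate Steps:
-50*(-3*9 + 1/33) = -50*(-27 + 1/33) = -50*(-890/33) = 44500/33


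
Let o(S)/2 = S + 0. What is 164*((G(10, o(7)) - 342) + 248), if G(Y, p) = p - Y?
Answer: -14760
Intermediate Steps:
o(S) = 2*S (o(S) = 2*(S + 0) = 2*S)
164*((G(10, o(7)) - 342) + 248) = 164*(((2*7 - 1*10) - 342) + 248) = 164*(((14 - 10) - 342) + 248) = 164*((4 - 342) + 248) = 164*(-338 + 248) = 164*(-90) = -14760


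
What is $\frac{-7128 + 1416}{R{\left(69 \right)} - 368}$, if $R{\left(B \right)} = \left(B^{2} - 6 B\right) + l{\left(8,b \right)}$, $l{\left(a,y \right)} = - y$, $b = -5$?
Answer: $- \frac{119}{83} \approx -1.4337$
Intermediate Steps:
$R{\left(B \right)} = 5 + B^{2} - 6 B$ ($R{\left(B \right)} = \left(B^{2} - 6 B\right) - -5 = \left(B^{2} - 6 B\right) + 5 = 5 + B^{2} - 6 B$)
$\frac{-7128 + 1416}{R{\left(69 \right)} - 368} = \frac{-7128 + 1416}{\left(5 + 69^{2} - 414\right) - 368} = - \frac{5712}{\left(5 + 4761 - 414\right) - 368} = - \frac{5712}{4352 - 368} = - \frac{5712}{3984} = \left(-5712\right) \frac{1}{3984} = - \frac{119}{83}$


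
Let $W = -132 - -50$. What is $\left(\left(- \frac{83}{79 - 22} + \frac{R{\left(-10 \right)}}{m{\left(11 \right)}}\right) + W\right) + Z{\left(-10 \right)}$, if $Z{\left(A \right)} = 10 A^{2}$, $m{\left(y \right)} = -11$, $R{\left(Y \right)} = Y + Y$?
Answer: $\frac{575813}{627} \approx 918.36$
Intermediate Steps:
$R{\left(Y \right)} = 2 Y$
$W = -82$ ($W = -132 + 50 = -82$)
$\left(\left(- \frac{83}{79 - 22} + \frac{R{\left(-10 \right)}}{m{\left(11 \right)}}\right) + W\right) + Z{\left(-10 \right)} = \left(\left(- \frac{83}{79 - 22} + \frac{2 \left(-10\right)}{-11}\right) - 82\right) + 10 \left(-10\right)^{2} = \left(\left(- \frac{83}{57} - - \frac{20}{11}\right) - 82\right) + 10 \cdot 100 = \left(\left(\left(-83\right) \frac{1}{57} + \frac{20}{11}\right) - 82\right) + 1000 = \left(\left(- \frac{83}{57} + \frac{20}{11}\right) - 82\right) + 1000 = \left(\frac{227}{627} - 82\right) + 1000 = - \frac{51187}{627} + 1000 = \frac{575813}{627}$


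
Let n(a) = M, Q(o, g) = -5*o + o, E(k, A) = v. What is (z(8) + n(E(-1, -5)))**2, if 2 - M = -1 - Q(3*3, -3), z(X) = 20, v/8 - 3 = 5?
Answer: 169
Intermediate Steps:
v = 64 (v = 24 + 8*5 = 24 + 40 = 64)
E(k, A) = 64
Q(o, g) = -4*o
M = -33 (M = 2 - (-1 - (-4)*3*3) = 2 - (-1 - (-4)*9) = 2 - (-1 - 1*(-36)) = 2 - (-1 + 36) = 2 - 1*35 = 2 - 35 = -33)
n(a) = -33
(z(8) + n(E(-1, -5)))**2 = (20 - 33)**2 = (-13)**2 = 169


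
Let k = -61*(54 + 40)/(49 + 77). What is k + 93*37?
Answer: 213916/63 ≈ 3395.5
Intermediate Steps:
k = -2867/63 (k = -61/(126/94) = -61/(126*(1/94)) = -61/63/47 = -61*47/63 = -2867/63 ≈ -45.508)
k + 93*37 = -2867/63 + 93*37 = -2867/63 + 3441 = 213916/63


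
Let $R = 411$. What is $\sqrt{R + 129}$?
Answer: $6 \sqrt{15} \approx 23.238$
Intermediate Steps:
$\sqrt{R + 129} = \sqrt{411 + 129} = \sqrt{540} = 6 \sqrt{15}$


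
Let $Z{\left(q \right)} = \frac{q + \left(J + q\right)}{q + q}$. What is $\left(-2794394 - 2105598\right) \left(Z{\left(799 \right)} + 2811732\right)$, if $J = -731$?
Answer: $- \frac{647540947338564}{47} \approx -1.3777 \cdot 10^{13}$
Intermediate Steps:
$Z{\left(q \right)} = \frac{-731 + 2 q}{2 q}$ ($Z{\left(q \right)} = \frac{q + \left(-731 + q\right)}{q + q} = \frac{-731 + 2 q}{2 q}$)
$\left(-2794394 - 2105598\right) \left(Z{\left(799 \right)} + 2811732\right) = \left(-2794394 - 2105598\right) \left(\frac{- \frac{731}{2} + 799}{799} + 2811732\right) = - 4899992 \left(\frac{1}{799} \cdot \frac{867}{2} + 2811732\right) = - 4899992 \left(\frac{51}{94} + 2811732\right) = \left(-4899992\right) \frac{264302859}{94} = - \frac{647540947338564}{47}$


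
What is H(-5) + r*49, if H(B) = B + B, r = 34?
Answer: 1656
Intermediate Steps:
H(B) = 2*B
H(-5) + r*49 = 2*(-5) + 34*49 = -10 + 1666 = 1656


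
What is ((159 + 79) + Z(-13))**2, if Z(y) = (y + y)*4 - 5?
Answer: 16641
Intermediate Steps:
Z(y) = -5 + 8*y (Z(y) = (2*y)*4 - 5 = 8*y - 5 = -5 + 8*y)
((159 + 79) + Z(-13))**2 = ((159 + 79) + (-5 + 8*(-13)))**2 = (238 + (-5 - 104))**2 = (238 - 109)**2 = 129**2 = 16641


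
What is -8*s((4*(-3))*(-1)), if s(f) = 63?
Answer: -504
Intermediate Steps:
-8*s((4*(-3))*(-1)) = -8*63 = -504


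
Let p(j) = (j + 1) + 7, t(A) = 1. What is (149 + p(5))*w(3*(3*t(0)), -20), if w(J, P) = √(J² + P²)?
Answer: 162*√481 ≈ 3552.9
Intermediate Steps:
p(j) = 8 + j (p(j) = (1 + j) + 7 = 8 + j)
(149 + p(5))*w(3*(3*t(0)), -20) = (149 + (8 + 5))*√((3*(3*1))² + (-20)²) = (149 + 13)*√((3*3)² + 400) = 162*√(9² + 400) = 162*√(81 + 400) = 162*√481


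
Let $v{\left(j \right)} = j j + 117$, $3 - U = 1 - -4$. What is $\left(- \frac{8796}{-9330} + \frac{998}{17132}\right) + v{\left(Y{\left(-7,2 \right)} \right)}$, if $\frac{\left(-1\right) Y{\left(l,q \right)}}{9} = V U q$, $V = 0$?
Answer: $\frac{1571788911}{13320130} \approx 118.0$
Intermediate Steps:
$U = -2$ ($U = 3 - \left(1 - -4\right) = 3 - \left(1 + 4\right) = 3 - 5 = -2$)
$Y{\left(l,q \right)} = 0$ ($Y{\left(l,q \right)} = - 9 \cdot 0 \left(-2\right) q = - 9 \cdot 0 q = \left(-9\right) 0 = 0$)
$v{\left(j \right)} = 117 + j^{2}$ ($v{\left(j \right)} = j^{2} + 117 = 117 + j^{2}$)
$\left(- \frac{8796}{-9330} + \frac{998}{17132}\right) + v{\left(Y{\left(-7,2 \right)} \right)} = \left(- \frac{8796}{-9330} + \frac{998}{17132}\right) + \left(117 + 0^{2}\right) = \left(\left(-8796\right) \left(- \frac{1}{9330}\right) + 998 \cdot \frac{1}{17132}\right) + \left(117 + 0\right) = \left(\frac{1466}{1555} + \frac{499}{8566}\right) + 117 = \frac{13333701}{13320130} + 117 = \frac{1571788911}{13320130}$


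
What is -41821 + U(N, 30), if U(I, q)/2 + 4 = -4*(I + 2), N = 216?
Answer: -43573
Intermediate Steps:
U(I, q) = -24 - 8*I (U(I, q) = -8 + 2*(-4*(I + 2)) = -8 + 2*(-4*(2 + I)) = -8 + 2*(-8 - 4*I) = -8 + (-16 - 8*I) = -24 - 8*I)
-41821 + U(N, 30) = -41821 + (-24 - 8*216) = -41821 + (-24 - 1728) = -41821 - 1752 = -43573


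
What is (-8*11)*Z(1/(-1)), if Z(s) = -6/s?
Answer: -528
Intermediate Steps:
(-8*11)*Z(1/(-1)) = (-8*11)*(-6/(1/(-1))) = -(-528)/(-1) = -(-528)*(-1) = -88*6 = -528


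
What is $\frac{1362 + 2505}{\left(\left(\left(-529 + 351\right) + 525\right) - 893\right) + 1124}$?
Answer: $\frac{3867}{578} \approx 6.6903$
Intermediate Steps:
$\frac{1362 + 2505}{\left(\left(\left(-529 + 351\right) + 525\right) - 893\right) + 1124} = \frac{3867}{\left(\left(-178 + 525\right) - 893\right) + 1124} = \frac{3867}{\left(347 - 893\right) + 1124} = \frac{3867}{-546 + 1124} = \frac{3867}{578}$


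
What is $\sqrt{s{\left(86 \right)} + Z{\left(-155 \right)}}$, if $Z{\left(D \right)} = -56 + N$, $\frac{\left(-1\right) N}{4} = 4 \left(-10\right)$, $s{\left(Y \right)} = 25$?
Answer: $\sqrt{129} \approx 11.358$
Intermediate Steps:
$N = 160$ ($N = - 4 \cdot 4 \left(-10\right) = \left(-4\right) \left(-40\right) = 160$)
$Z{\left(D \right)} = 104$ ($Z{\left(D \right)} = -56 + 160 = 104$)
$\sqrt{s{\left(86 \right)} + Z{\left(-155 \right)}} = \sqrt{25 + 104} = \sqrt{129}$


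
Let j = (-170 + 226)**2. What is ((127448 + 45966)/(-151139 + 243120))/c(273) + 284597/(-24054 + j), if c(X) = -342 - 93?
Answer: -11390847219847/836965472730 ≈ -13.610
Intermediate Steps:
c(X) = -435
j = 3136 (j = 56**2 = 3136)
((127448 + 45966)/(-151139 + 243120))/c(273) + 284597/(-24054 + j) = ((127448 + 45966)/(-151139 + 243120))/(-435) + 284597/(-24054 + 3136) = (173414/91981)*(-1/435) + 284597/(-20918) = (173414*(1/91981))*(-1/435) + 284597*(-1/20918) = (173414/91981)*(-1/435) - 284597/20918 = -173414/40011735 - 284597/20918 = -11390847219847/836965472730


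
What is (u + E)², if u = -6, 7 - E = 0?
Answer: 1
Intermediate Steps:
E = 7 (E = 7 - 1*0 = 7 + 0 = 7)
(u + E)² = (-6 + 7)² = 1² = 1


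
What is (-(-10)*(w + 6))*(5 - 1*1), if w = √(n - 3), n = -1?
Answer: 240 + 80*I ≈ 240.0 + 80.0*I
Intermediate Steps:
w = 2*I (w = √(-1 - 3) = √(-4) = 2*I ≈ 2.0*I)
(-(-10)*(w + 6))*(5 - 1*1) = (-(-10)*(2*I + 6))*(5 - 1*1) = (-(-10)*(6 + 2*I))*(5 - 1) = -5*(-12 - 4*I)*4 = (60 + 20*I)*4 = 240 + 80*I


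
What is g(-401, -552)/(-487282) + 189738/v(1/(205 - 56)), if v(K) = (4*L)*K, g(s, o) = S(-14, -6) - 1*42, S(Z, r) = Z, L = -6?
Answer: -1147994241995/974564 ≈ -1.1780e+6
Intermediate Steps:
g(s, o) = -56 (g(s, o) = -14 - 1*42 = -14 - 42 = -56)
v(K) = -24*K (v(K) = (4*(-6))*K = -24*K)
g(-401, -552)/(-487282) + 189738/v(1/(205 - 56)) = -56/(-487282) + 189738/((-24/(205 - 56))) = -56*(-1/487282) + 189738/((-24/149)) = 28/243641 + 189738/((-24*1/149)) = 28/243641 + 189738/(-24/149) = 28/243641 + 189738*(-149/24) = 28/243641 - 4711827/4 = -1147994241995/974564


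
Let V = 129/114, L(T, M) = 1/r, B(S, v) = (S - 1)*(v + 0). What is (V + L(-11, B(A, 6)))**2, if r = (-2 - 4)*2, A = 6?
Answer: 57121/51984 ≈ 1.0988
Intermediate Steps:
B(S, v) = v*(-1 + S) (B(S, v) = (-1 + S)*v = v*(-1 + S))
r = -12 (r = -6*2 = -12)
L(T, M) = -1/12 (L(T, M) = 1/(-12) = -1/12)
V = 43/38 (V = 129*(1/114) = 43/38 ≈ 1.1316)
(V + L(-11, B(A, 6)))**2 = (43/38 - 1/12)**2 = (239/228)**2 = 57121/51984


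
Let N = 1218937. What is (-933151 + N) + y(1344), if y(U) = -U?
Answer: 284442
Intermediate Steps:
(-933151 + N) + y(1344) = (-933151 + 1218937) - 1*1344 = 285786 - 1344 = 284442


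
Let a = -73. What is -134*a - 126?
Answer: 9656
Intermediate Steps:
-134*a - 126 = -134*(-73) - 126 = 9782 - 126 = 9656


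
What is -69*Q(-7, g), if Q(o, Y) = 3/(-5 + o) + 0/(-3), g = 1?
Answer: 69/4 ≈ 17.250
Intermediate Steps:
Q(o, Y) = 3/(-5 + o) (Q(o, Y) = 3/(-5 + o) + 0*(-⅓) = 3/(-5 + o) + 0 = 3/(-5 + o))
-69*Q(-7, g) = -207/(-5 - 7) = -207/(-12) = -207*(-1)/12 = -69*(-¼) = 69/4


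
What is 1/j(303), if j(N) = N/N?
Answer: 1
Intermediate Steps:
j(N) = 1
1/j(303) = 1/1 = 1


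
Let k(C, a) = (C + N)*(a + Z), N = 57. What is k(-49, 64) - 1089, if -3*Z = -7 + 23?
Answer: -1859/3 ≈ -619.67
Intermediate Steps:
Z = -16/3 (Z = -(-7 + 23)/3 = -⅓*16 = -16/3 ≈ -5.3333)
k(C, a) = (57 + C)*(-16/3 + a) (k(C, a) = (C + 57)*(a - 16/3) = (57 + C)*(-16/3 + a))
k(-49, 64) - 1089 = (-304 + 57*64 - 16/3*(-49) - 49*64) - 1089 = (-304 + 3648 + 784/3 - 3136) - 1089 = 1408/3 - 1089 = -1859/3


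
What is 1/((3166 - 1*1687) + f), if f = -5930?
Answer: -1/4451 ≈ -0.00022467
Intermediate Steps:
1/((3166 - 1*1687) + f) = 1/((3166 - 1*1687) - 5930) = 1/((3166 - 1687) - 5930) = 1/(1479 - 5930) = 1/(-4451) = -1/4451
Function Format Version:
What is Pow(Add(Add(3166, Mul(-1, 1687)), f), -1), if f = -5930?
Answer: Rational(-1, 4451) ≈ -0.00022467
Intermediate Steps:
Pow(Add(Add(3166, Mul(-1, 1687)), f), -1) = Pow(Add(Add(3166, Mul(-1, 1687)), -5930), -1) = Pow(Add(Add(3166, -1687), -5930), -1) = Pow(Add(1479, -5930), -1) = Pow(-4451, -1) = Rational(-1, 4451)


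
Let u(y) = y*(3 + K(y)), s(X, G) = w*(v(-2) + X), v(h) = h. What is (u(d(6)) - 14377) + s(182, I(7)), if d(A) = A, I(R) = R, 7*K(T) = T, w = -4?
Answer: -105517/7 ≈ -15074.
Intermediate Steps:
K(T) = T/7
s(X, G) = 8 - 4*X (s(X, G) = -4*(-2 + X) = 8 - 4*X)
u(y) = y*(3 + y/7)
(u(d(6)) - 14377) + s(182, I(7)) = ((⅐)*6*(21 + 6) - 14377) + (8 - 4*182) = ((⅐)*6*27 - 14377) + (8 - 728) = (162/7 - 14377) - 720 = -100477/7 - 720 = -105517/7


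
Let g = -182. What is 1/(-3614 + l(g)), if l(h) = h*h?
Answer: 1/29510 ≈ 3.3887e-5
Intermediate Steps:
l(h) = h²
1/(-3614 + l(g)) = 1/(-3614 + (-182)²) = 1/(-3614 + 33124) = 1/29510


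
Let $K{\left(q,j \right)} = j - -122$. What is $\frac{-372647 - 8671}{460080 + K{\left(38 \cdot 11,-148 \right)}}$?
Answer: $- \frac{27237}{32861} \approx -0.82885$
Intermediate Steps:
$K{\left(q,j \right)} = 122 + j$ ($K{\left(q,j \right)} = j + 122 = 122 + j$)
$\frac{-372647 - 8671}{460080 + K{\left(38 \cdot 11,-148 \right)}} = \frac{-372647 - 8671}{460080 + \left(122 - 148\right)} = - \frac{381318}{460080 - 26} = - \frac{381318}{460054} = \left(-381318\right) \frac{1}{460054} = - \frac{27237}{32861}$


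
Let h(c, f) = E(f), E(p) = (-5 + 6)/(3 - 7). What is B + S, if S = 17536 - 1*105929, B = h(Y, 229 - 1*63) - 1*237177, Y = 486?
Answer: -1302281/4 ≈ -3.2557e+5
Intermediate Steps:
E(p) = -1/4 (E(p) = 1/(-4) = 1*(-1/4) = -1/4)
h(c, f) = -1/4
B = -948709/4 (B = -1/4 - 1*237177 = -1/4 - 237177 = -948709/4 ≈ -2.3718e+5)
S = -88393 (S = 17536 - 105929 = -88393)
B + S = -948709/4 - 88393 = -1302281/4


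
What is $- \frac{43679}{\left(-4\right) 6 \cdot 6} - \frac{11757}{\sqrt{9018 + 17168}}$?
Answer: $\frac{43679}{144} - \frac{11757 \sqrt{26186}}{26186} \approx 230.67$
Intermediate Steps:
$- \frac{43679}{\left(-4\right) 6 \cdot 6} - \frac{11757}{\sqrt{9018 + 17168}} = - \frac{43679}{\left(-24\right) 6} - \frac{11757}{\sqrt{26186}} = - \frac{43679}{-144} - 11757 \frac{\sqrt{26186}}{26186} = \left(-43679\right) \left(- \frac{1}{144}\right) - \frac{11757 \sqrt{26186}}{26186} = \frac{43679}{144} - \frac{11757 \sqrt{26186}}{26186}$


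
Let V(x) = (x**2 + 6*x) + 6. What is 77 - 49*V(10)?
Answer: -8057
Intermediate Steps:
V(x) = 6 + x**2 + 6*x
77 - 49*V(10) = 77 - 49*(6 + 10**2 + 6*10) = 77 - 49*(6 + 100 + 60) = 77 - 49*166 = 77 - 8134 = -8057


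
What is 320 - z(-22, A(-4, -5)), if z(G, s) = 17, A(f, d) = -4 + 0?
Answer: 303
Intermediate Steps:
A(f, d) = -4
320 - z(-22, A(-4, -5)) = 320 - 1*17 = 320 - 17 = 303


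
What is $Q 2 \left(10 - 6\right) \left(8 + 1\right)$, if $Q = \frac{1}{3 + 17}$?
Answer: $\frac{18}{5} \approx 3.6$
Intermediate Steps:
$Q = \frac{1}{20} \approx 0.05$
$Q 2 \left(10 - 6\right) \left(8 + 1\right) = \frac{1}{20} \cdot 2 \left(10 - 6\right) \left(8 + 1\right) = \frac{4 \cdot 9}{10} = \frac{1}{10} \cdot 36 = \frac{18}{5}$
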